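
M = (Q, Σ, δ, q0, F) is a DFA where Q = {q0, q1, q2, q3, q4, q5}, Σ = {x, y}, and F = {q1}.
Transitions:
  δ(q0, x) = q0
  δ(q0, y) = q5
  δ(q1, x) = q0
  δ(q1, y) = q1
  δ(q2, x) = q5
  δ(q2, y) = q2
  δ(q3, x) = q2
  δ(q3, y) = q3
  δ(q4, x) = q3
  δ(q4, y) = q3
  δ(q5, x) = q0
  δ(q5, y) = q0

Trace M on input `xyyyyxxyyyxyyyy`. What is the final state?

q0

q0 --x--> q0
q0 --y--> q5
q5 --y--> q0
q0 --y--> q5
q5 --y--> q0
q0 --x--> q0
q0 --x--> q0
q0 --y--> q5
q5 --y--> q0
q0 --y--> q5
q5 --x--> q0
q0 --y--> q5
q5 --y--> q0
q0 --y--> q5
q5 --y--> q0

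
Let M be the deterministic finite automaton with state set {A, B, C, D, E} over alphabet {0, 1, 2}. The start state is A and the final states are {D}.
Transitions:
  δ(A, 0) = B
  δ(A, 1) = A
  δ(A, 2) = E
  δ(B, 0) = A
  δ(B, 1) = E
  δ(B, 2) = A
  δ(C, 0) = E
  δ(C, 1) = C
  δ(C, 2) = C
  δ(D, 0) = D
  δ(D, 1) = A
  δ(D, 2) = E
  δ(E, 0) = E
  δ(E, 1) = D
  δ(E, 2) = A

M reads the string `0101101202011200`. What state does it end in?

A --0--> B
B --1--> E
E --0--> E
E --1--> D
D --1--> A
A --0--> B
B --1--> E
E --2--> A
A --0--> B
B --2--> A
A --0--> B
B --1--> E
E --1--> D
D --2--> E
E --0--> E
E --0--> E

E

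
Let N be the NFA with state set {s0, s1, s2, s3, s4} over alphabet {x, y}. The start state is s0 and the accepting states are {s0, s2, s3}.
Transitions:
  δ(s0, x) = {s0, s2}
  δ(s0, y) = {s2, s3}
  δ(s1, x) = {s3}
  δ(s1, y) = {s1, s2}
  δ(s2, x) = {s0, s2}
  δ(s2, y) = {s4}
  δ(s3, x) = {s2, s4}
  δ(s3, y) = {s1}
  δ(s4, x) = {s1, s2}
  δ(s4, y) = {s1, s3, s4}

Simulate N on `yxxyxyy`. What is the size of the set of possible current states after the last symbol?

4

Start: {s0}
read y: {s2, s3}
read x: {s0, s2, s4}
read x: {s0, s1, s2}
read y: {s1, s2, s3, s4}
read x: {s0, s1, s2, s3, s4}
read y: {s1, s2, s3, s4}
read y: {s1, s2, s3, s4}
Final reachable set {s1, s2, s3, s4} has 4 states.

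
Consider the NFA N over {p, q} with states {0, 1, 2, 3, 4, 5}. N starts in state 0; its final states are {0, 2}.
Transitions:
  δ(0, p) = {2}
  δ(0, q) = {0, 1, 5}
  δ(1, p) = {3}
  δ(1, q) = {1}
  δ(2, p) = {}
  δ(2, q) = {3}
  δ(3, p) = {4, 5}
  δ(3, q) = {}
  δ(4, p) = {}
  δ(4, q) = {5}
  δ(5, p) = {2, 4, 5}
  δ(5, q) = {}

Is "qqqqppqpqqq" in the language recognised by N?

Start: {0}
read q: {0, 1, 5}
read q: {0, 1, 5}
read q: {0, 1, 5}
read q: {0, 1, 5}
read p: {2, 3, 4, 5}
read p: {2, 4, 5}
read q: {3, 5}
read p: {2, 4, 5}
read q: {3, 5}
read q: {}
The reachable set is empty and stays empty for the remaining 1 symbol.
Reachable ∩ accepting = {} — empty.

rejected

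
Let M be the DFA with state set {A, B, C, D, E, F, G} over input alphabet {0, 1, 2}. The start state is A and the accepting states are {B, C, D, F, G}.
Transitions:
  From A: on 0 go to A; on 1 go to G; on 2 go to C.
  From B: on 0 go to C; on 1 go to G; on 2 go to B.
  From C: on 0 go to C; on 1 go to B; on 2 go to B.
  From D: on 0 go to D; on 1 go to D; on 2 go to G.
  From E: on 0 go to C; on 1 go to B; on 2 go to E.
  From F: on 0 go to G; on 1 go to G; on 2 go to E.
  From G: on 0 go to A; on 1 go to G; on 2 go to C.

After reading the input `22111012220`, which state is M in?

A --2--> C
C --2--> B
B --1--> G
G --1--> G
G --1--> G
G --0--> A
A --1--> G
G --2--> C
C --2--> B
B --2--> B
B --0--> C

C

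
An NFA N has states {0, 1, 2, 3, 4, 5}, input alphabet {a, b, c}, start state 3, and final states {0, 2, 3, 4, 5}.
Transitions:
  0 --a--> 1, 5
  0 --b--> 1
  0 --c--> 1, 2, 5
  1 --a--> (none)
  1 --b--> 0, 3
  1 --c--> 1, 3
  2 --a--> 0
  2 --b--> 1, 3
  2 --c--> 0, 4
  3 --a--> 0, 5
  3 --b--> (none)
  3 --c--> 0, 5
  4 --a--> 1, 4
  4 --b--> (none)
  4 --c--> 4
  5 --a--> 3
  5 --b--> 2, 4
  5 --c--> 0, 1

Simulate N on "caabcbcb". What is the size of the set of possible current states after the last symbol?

5

Start: {3}
read c: {0, 5}
read a: {1, 3, 5}
read a: {0, 3, 5}
read b: {1, 2, 4}
read c: {0, 1, 3, 4}
read b: {0, 1, 3}
read c: {0, 1, 2, 3, 5}
read b: {0, 1, 2, 3, 4}
Final reachable set {0, 1, 2, 3, 4} has 5 states.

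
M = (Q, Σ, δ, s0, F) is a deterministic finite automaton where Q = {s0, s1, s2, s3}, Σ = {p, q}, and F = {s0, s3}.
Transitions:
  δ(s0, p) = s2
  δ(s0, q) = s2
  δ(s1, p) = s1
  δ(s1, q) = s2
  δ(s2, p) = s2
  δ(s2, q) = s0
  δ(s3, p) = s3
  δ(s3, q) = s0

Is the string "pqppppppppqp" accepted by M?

rejected

s0 --p--> s2
s2 --q--> s0
s0 --p--> s2
s2 --p--> s2
s2 --p--> s2
s2 --p--> s2
s2 --p--> s2
s2 --p--> s2
s2 --p--> s2
s2 --p--> s2
s2 --q--> s0
s0 --p--> s2
End in state s2, which is not an accepting state.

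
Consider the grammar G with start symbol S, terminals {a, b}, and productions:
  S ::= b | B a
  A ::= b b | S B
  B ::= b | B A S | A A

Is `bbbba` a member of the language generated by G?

yes

S ⇒ Ba ⇒ AAa ⇒ bbAa ⇒ bbbba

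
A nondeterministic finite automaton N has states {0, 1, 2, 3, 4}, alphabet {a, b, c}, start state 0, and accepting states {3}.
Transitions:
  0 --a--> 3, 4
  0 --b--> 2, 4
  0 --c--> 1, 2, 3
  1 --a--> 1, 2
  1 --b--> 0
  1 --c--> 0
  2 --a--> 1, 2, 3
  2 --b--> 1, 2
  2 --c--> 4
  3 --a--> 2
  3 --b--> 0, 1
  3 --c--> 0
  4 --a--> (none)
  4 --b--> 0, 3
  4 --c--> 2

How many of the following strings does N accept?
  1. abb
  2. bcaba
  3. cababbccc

2

abb: rejected
bcaba: accepted
cababbccc: accepted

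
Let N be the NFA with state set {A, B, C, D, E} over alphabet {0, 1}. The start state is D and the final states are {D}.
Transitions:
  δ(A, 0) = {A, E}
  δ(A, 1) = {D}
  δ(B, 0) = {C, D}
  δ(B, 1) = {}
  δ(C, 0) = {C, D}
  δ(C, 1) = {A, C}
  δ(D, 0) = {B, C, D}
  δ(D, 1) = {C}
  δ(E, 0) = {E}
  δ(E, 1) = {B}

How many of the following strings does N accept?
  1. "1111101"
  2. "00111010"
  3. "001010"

"1111101": accepted
"00111010": accepted
"001010": accepted

3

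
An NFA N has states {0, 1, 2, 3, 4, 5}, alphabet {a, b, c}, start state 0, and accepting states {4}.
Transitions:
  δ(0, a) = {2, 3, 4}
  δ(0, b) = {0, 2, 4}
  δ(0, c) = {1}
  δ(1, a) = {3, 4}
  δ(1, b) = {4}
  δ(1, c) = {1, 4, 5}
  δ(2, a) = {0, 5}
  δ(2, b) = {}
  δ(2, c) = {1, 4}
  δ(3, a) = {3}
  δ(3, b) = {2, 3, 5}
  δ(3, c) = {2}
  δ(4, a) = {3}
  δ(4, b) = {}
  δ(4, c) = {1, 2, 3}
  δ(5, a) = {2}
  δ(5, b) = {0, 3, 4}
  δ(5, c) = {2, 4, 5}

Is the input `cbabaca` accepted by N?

accepted

Start: {0}
read c: {1}
read b: {4}
read a: {3}
read b: {2, 3, 5}
read a: {0, 2, 3, 5}
read c: {1, 2, 4, 5}
read a: {0, 2, 3, 4, 5}
Reachable ∩ accepting = {4} — nonempty.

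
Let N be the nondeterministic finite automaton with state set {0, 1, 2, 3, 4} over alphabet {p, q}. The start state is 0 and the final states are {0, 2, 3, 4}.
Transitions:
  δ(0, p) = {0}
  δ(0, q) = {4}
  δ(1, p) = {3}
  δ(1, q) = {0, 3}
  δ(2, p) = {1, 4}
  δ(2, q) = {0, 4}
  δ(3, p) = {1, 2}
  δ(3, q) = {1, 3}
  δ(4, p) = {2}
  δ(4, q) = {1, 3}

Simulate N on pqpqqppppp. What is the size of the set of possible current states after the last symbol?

Start: {0}
read p: {0}
read q: {4}
read p: {2}
read q: {0, 4}
read q: {1, 3, 4}
read p: {1, 2, 3}
read p: {1, 2, 3, 4}
read p: {1, 2, 3, 4}
read p: {1, 2, 3, 4}
read p: {1, 2, 3, 4}
Final reachable set {1, 2, 3, 4} has 4 states.

4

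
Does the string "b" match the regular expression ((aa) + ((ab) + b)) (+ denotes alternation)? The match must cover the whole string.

yes

The right alternative ((ab)+b) matches b.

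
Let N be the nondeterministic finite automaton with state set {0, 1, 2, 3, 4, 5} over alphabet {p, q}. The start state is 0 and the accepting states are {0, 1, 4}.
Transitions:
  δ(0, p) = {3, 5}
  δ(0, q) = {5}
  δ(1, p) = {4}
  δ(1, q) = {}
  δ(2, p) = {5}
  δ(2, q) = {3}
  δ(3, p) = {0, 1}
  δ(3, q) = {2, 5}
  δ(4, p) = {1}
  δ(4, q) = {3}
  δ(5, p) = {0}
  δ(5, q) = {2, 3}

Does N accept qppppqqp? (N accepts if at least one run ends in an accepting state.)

accepted

Start: {0}
read q: {5}
read p: {0}
read p: {3, 5}
read p: {0, 1}
read p: {3, 4, 5}
read q: {2, 3, 5}
read q: {2, 3, 5}
read p: {0, 1, 5}
Reachable ∩ accepting = {0, 1} — nonempty.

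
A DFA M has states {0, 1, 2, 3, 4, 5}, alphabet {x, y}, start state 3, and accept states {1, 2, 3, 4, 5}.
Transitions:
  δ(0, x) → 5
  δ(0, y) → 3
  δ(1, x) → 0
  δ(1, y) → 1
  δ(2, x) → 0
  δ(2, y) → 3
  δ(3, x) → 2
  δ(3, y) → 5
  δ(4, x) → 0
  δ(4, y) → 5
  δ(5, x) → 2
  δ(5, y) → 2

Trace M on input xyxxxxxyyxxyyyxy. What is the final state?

3 --x--> 2
2 --y--> 3
3 --x--> 2
2 --x--> 0
0 --x--> 5
5 --x--> 2
2 --x--> 0
0 --y--> 3
3 --y--> 5
5 --x--> 2
2 --x--> 0
0 --y--> 3
3 --y--> 5
5 --y--> 2
2 --x--> 0
0 --y--> 3

3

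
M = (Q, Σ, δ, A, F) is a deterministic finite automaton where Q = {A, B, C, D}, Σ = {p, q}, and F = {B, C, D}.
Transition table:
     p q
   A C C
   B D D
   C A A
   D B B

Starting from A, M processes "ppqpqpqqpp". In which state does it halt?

A --p--> C
C --p--> A
A --q--> C
C --p--> A
A --q--> C
C --p--> A
A --q--> C
C --q--> A
A --p--> C
C --p--> A

A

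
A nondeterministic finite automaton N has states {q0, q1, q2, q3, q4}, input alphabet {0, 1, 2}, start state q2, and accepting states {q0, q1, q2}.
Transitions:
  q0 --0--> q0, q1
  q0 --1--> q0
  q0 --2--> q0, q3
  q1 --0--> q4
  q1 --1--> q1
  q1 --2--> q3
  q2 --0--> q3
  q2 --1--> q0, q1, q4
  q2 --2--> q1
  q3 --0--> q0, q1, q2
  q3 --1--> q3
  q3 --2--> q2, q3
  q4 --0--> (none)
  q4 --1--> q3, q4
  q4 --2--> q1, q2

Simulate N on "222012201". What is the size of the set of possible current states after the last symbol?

Start: {q2}
read 2: {q1}
read 2: {q3}
read 2: {q2, q3}
read 0: {q0, q1, q2, q3}
read 1: {q0, q1, q3, q4}
read 2: {q0, q1, q2, q3}
read 2: {q0, q1, q2, q3}
read 0: {q0, q1, q2, q3, q4}
read 1: {q0, q1, q3, q4}
Final reachable set {q0, q1, q3, q4} has 4 states.

4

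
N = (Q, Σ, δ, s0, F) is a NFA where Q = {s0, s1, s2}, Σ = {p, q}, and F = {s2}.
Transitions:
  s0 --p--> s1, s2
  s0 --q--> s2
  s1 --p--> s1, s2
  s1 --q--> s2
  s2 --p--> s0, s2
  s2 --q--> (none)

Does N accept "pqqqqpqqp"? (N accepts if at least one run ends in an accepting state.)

rejected

Start: {s0}
read p: {s1, s2}
read q: {s2}
read q: {}
The reachable set is empty and stays empty for the remaining 6 symbols.
Reachable ∩ accepting = {} — empty.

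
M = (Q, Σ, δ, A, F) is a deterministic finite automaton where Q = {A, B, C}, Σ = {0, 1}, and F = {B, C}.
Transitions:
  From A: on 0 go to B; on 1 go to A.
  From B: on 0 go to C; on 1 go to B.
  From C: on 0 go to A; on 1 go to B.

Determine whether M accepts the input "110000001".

rejected

A --1--> A
A --1--> A
A --0--> B
B --0--> C
C --0--> A
A --0--> B
B --0--> C
C --0--> A
A --1--> A
End in state A, which is not an accepting state.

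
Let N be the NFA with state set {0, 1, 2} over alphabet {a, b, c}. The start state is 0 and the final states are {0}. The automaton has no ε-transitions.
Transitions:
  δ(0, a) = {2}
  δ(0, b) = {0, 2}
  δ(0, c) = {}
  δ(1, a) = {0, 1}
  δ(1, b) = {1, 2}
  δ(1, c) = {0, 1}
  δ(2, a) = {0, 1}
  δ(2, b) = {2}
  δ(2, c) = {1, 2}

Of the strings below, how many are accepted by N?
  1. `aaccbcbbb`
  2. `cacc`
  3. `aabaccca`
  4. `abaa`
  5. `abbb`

3

`aaccbcbbb`: accepted
`cacc`: rejected
`aabaccca`: accepted
`abaa`: accepted
`abbb`: rejected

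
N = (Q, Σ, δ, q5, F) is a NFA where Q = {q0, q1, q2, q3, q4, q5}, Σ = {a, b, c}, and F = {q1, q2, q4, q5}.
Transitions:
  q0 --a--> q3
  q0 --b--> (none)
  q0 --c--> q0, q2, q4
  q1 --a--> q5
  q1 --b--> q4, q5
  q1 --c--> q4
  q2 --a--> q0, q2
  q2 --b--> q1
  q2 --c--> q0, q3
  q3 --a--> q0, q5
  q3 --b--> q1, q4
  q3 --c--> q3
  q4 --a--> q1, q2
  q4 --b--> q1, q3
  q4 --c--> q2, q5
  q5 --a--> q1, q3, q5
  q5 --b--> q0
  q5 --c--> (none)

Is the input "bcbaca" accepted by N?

Start: {q5}
read b: {q0}
read c: {q0, q2, q4}
read b: {q1, q3}
read a: {q0, q5}
read c: {q0, q2, q4}
read a: {q0, q1, q2, q3}
Reachable ∩ accepting = {q1, q2} — nonempty.

accepted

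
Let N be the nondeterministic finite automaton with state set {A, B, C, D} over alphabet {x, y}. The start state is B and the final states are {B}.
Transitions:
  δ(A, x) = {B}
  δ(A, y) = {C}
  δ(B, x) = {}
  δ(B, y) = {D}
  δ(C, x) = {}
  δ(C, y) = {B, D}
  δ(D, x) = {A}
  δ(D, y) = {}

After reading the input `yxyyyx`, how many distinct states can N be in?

Start: {B}
read y: {D}
read x: {A}
read y: {C}
read y: {B, D}
read y: {D}
read x: {A}
Final reachable set {A} has 1 state.

1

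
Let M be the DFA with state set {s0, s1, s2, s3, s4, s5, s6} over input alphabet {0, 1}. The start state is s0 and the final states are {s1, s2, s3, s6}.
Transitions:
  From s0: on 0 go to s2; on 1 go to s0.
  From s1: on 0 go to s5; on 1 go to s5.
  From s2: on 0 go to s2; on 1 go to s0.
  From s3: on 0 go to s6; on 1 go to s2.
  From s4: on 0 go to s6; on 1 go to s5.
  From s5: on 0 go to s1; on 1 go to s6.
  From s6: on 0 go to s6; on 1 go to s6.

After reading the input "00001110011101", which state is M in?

s0

s0 --0--> s2
s2 --0--> s2
s2 --0--> s2
s2 --0--> s2
s2 --1--> s0
s0 --1--> s0
s0 --1--> s0
s0 --0--> s2
s2 --0--> s2
s2 --1--> s0
s0 --1--> s0
s0 --1--> s0
s0 --0--> s2
s2 --1--> s0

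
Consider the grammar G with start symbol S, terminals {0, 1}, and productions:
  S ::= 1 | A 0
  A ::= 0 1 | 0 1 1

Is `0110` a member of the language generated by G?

S ⇒ A0 ⇒ 0110

yes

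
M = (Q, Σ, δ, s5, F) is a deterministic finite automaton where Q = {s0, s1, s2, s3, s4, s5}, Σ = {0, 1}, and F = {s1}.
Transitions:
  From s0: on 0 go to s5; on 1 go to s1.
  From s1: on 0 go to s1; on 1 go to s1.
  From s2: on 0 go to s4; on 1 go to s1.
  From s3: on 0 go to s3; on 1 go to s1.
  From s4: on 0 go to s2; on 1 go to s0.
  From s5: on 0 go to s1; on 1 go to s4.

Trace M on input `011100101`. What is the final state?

s1

s5 --0--> s1
s1 --1--> s1
s1 --1--> s1
s1 --1--> s1
s1 --0--> s1
s1 --0--> s1
s1 --1--> s1
s1 --0--> s1
s1 --1--> s1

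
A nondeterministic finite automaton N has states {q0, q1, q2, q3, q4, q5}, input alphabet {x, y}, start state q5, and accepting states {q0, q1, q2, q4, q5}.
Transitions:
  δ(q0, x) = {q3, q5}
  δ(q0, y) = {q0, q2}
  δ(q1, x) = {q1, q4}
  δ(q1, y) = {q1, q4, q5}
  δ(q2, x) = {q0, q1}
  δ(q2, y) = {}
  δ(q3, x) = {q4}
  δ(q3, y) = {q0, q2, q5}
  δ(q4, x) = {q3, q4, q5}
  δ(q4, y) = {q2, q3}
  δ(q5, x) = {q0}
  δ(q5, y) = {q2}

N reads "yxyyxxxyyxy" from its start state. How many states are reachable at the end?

Start: {q5}
read y: {q2}
read x: {q0, q1}
read y: {q0, q1, q2, q4, q5}
read y: {q0, q1, q2, q3, q4, q5}
read x: {q0, q1, q3, q4, q5}
read x: {q0, q1, q3, q4, q5}
read x: {q0, q1, q3, q4, q5}
read y: {q0, q1, q2, q3, q4, q5}
read y: {q0, q1, q2, q3, q4, q5}
read x: {q0, q1, q3, q4, q5}
read y: {q0, q1, q2, q3, q4, q5}
Final reachable set {q0, q1, q2, q3, q4, q5} has 6 states.

6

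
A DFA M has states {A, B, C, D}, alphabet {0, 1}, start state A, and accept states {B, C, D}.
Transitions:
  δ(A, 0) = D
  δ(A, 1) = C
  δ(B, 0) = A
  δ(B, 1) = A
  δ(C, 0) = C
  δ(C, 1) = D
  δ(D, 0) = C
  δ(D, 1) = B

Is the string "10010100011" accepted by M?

A --1--> C
C --0--> C
C --0--> C
C --1--> D
D --0--> C
C --1--> D
D --0--> C
C --0--> C
C --0--> C
C --1--> D
D --1--> B
End in state B, which is an accepting state.

accepted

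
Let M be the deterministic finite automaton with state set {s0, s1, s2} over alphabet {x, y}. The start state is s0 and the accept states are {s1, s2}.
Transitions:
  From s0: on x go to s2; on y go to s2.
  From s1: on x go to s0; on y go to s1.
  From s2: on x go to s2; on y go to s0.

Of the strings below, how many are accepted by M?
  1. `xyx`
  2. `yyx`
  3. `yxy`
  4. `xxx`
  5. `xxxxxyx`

`xyx`: accepted
`yyx`: accepted
`yxy`: rejected
`xxx`: accepted
`xxxxxyx`: accepted

4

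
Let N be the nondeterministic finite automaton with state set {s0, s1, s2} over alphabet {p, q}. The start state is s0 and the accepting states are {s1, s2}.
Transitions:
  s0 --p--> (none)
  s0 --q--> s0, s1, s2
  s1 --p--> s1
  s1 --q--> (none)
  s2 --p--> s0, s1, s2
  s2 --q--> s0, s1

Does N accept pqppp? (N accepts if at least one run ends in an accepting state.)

Start: {s0}
read p: {}
The reachable set is empty and stays empty for the remaining 4 symbols.
Reachable ∩ accepting = {} — empty.

rejected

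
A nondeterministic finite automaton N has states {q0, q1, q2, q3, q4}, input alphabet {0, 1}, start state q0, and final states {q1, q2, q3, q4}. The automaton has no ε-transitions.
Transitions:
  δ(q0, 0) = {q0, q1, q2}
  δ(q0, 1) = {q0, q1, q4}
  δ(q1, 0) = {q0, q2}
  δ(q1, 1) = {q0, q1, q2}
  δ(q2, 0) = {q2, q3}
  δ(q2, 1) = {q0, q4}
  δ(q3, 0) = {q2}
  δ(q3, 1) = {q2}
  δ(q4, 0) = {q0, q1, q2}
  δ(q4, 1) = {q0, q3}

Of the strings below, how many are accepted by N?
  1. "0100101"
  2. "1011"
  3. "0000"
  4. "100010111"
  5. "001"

5

"0100101": accepted
"1011": accepted
"0000": accepted
"100010111": accepted
"001": accepted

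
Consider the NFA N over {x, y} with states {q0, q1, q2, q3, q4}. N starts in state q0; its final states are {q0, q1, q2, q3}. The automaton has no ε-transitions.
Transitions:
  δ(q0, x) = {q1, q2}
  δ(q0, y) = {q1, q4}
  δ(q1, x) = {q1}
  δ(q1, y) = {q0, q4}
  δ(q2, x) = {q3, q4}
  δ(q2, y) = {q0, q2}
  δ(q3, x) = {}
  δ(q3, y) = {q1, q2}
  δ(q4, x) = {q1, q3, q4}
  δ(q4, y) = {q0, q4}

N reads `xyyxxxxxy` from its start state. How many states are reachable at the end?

4

Start: {q0}
read x: {q1, q2}
read y: {q0, q2, q4}
read y: {q0, q1, q2, q4}
read x: {q1, q2, q3, q4}
read x: {q1, q3, q4}
read x: {q1, q3, q4}
read x: {q1, q3, q4}
read x: {q1, q3, q4}
read y: {q0, q1, q2, q4}
Final reachable set {q0, q1, q2, q4} has 4 states.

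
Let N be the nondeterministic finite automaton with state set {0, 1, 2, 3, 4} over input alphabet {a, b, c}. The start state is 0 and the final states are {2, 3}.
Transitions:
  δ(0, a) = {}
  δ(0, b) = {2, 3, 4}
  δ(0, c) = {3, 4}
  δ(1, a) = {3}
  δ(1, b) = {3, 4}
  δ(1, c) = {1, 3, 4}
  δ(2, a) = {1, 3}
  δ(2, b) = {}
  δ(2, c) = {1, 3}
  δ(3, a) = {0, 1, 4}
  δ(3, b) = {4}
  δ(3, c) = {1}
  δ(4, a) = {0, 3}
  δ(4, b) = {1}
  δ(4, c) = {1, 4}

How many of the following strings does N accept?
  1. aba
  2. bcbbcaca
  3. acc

1

aba: rejected
bcbbcaca: accepted
acc: rejected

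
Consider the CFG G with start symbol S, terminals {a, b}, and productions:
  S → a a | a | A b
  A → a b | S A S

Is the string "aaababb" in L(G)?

no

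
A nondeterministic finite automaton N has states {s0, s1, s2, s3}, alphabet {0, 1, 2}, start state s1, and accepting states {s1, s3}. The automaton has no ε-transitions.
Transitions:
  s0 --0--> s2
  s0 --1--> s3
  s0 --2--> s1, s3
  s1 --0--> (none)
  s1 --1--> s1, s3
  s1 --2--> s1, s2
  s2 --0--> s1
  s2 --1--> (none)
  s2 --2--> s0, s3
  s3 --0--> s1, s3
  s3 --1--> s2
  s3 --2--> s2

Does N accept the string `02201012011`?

rejected

Start: {s1}
read 0: {}
The reachable set is empty and stays empty for the remaining 10 symbols.
Reachable ∩ accepting = {} — empty.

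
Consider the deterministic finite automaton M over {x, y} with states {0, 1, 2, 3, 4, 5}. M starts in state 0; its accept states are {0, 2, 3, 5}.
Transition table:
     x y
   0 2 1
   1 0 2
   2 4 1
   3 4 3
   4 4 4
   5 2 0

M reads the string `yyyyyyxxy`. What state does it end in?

4

0 --y--> 1
1 --y--> 2
2 --y--> 1
1 --y--> 2
2 --y--> 1
1 --y--> 2
2 --x--> 4
4 --x--> 4
4 --y--> 4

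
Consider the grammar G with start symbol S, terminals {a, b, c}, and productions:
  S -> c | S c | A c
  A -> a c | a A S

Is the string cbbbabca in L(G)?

no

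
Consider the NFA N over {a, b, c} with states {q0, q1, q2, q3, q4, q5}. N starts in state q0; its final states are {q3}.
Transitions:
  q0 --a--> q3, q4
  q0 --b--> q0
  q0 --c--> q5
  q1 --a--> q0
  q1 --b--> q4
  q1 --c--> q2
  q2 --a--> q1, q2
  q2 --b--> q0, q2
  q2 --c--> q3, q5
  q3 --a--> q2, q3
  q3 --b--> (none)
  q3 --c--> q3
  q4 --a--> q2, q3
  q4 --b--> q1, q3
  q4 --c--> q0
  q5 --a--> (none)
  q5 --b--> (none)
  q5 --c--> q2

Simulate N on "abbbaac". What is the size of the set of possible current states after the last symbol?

Start: {q0}
read a: {q3, q4}
read b: {q1, q3}
read b: {q4}
read b: {q1, q3}
read a: {q0, q2, q3}
read a: {q1, q2, q3, q4}
read c: {q0, q2, q3, q5}
Final reachable set {q0, q2, q3, q5} has 4 states.

4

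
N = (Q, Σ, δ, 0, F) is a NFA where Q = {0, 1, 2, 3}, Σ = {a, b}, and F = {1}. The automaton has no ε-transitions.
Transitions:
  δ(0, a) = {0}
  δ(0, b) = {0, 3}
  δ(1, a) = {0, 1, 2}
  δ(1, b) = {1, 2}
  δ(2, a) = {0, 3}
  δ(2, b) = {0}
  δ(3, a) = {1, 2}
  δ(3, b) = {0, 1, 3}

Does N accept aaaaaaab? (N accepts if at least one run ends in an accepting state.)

Start: {0}
read a: {0}
read a: {0}
read a: {0}
read a: {0}
read a: {0}
read a: {0}
read a: {0}
read b: {0, 3}
Reachable ∩ accepting = {} — empty.

rejected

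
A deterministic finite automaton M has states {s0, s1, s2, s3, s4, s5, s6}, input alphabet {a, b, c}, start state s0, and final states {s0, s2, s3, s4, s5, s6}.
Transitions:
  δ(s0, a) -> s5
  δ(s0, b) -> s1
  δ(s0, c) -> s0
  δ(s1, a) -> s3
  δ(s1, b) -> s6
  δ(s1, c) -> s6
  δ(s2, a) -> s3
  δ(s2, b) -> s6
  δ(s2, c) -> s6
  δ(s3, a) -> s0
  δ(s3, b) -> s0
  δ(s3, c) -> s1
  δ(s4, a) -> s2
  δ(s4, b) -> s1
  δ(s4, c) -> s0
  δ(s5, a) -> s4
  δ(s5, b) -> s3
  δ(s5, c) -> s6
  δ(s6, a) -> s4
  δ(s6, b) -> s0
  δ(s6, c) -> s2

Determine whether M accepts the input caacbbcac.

rejected

s0 --c--> s0
s0 --a--> s5
s5 --a--> s4
s4 --c--> s0
s0 --b--> s1
s1 --b--> s6
s6 --c--> s2
s2 --a--> s3
s3 --c--> s1
End in state s1, which is not an accepting state.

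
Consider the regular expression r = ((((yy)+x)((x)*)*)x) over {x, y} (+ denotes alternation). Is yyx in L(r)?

Split as yy·x: (((yy)+x)((x)*)*) matches yy and x matches x.

yes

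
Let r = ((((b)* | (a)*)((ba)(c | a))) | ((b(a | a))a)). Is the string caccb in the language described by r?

no

Neither (((b)*|(a)*)((ba)(c|a))) nor ((b(a|a))a) matches caccb.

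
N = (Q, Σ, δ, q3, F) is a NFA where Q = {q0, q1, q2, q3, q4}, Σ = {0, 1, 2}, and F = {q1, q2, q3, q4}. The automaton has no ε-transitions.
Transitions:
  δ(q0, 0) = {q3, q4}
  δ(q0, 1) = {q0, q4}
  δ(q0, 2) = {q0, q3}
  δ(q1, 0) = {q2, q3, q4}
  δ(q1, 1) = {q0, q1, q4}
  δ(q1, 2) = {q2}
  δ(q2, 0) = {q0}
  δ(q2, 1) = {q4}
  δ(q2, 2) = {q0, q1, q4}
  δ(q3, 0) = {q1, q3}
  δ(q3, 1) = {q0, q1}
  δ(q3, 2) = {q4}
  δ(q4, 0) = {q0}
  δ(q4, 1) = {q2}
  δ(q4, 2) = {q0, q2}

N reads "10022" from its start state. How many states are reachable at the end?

Start: {q3}
read 1: {q0, q1}
read 0: {q2, q3, q4}
read 0: {q0, q1, q3}
read 2: {q0, q2, q3, q4}
read 2: {q0, q1, q2, q3, q4}
Final reachable set {q0, q1, q2, q3, q4} has 5 states.

5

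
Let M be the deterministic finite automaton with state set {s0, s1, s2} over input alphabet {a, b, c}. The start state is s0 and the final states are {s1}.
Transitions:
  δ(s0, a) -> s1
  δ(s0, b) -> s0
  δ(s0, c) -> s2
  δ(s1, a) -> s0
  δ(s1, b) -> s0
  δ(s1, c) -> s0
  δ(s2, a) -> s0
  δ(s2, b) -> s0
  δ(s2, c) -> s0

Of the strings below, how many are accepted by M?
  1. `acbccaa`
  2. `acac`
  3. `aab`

0

`acbccaa`: rejected
`acac`: rejected
`aab`: rejected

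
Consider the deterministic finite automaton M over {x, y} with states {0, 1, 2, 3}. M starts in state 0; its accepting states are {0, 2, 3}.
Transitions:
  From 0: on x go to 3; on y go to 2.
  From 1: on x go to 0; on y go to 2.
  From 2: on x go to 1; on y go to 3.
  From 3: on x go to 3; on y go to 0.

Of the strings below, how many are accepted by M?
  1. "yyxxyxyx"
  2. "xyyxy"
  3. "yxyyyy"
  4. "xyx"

4

"yyxxyxyx": accepted
"xyyxy": accepted
"yxyyyy": accepted
"xyx": accepted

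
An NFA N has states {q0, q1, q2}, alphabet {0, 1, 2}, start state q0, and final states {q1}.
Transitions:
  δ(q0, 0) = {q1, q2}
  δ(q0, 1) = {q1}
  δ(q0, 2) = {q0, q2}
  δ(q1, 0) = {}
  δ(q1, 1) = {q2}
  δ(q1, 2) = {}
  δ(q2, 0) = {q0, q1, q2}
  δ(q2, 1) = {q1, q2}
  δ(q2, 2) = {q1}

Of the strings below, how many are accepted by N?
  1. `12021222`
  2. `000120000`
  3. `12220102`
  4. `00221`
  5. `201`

`12021222`: rejected
`000120000`: rejected
`12220102`: rejected
`00221`: accepted
`201`: accepted

2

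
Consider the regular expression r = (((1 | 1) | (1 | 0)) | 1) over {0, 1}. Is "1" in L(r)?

The left alternative ((1|1)|(1|0)) matches 1.

yes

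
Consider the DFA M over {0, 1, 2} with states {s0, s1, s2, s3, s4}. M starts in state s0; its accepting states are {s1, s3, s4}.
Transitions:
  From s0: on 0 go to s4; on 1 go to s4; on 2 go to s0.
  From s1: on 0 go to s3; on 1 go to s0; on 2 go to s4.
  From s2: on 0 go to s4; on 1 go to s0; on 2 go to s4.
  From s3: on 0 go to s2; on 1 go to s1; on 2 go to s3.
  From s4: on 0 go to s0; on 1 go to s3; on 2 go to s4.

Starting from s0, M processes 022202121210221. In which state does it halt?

s1

s0 --0--> s4
s4 --2--> s4
s4 --2--> s4
s4 --2--> s4
s4 --0--> s0
s0 --2--> s0
s0 --1--> s4
s4 --2--> s4
s4 --1--> s3
s3 --2--> s3
s3 --1--> s1
s1 --0--> s3
s3 --2--> s3
s3 --2--> s3
s3 --1--> s1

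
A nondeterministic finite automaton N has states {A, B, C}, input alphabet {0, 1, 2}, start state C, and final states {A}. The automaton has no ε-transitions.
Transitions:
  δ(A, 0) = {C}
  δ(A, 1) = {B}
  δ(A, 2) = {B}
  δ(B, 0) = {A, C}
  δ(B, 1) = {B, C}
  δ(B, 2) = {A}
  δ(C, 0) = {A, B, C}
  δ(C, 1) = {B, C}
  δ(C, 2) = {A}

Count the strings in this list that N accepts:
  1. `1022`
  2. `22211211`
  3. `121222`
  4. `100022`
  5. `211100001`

3

`1022`: accepted
`22211211`: rejected
`121222`: accepted
`100022`: accepted
`211100001`: rejected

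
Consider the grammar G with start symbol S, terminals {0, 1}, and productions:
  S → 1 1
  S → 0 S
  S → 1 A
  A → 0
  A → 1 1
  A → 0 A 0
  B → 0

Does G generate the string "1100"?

no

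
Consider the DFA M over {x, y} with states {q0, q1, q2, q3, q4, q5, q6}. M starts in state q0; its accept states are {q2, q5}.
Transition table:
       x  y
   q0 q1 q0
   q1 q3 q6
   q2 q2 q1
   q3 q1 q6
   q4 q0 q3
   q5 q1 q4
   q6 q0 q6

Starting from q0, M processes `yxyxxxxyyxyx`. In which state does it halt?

q0 --y--> q0
q0 --x--> q1
q1 --y--> q6
q6 --x--> q0
q0 --x--> q1
q1 --x--> q3
q3 --x--> q1
q1 --y--> q6
q6 --y--> q6
q6 --x--> q0
q0 --y--> q0
q0 --x--> q1

q1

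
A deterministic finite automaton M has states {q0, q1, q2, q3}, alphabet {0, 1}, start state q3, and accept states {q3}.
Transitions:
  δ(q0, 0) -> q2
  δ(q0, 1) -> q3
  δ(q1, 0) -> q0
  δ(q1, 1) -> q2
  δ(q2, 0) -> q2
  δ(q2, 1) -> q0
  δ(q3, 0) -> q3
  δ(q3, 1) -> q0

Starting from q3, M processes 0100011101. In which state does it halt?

q0

q3 --0--> q3
q3 --1--> q0
q0 --0--> q2
q2 --0--> q2
q2 --0--> q2
q2 --1--> q0
q0 --1--> q3
q3 --1--> q0
q0 --0--> q2
q2 --1--> q0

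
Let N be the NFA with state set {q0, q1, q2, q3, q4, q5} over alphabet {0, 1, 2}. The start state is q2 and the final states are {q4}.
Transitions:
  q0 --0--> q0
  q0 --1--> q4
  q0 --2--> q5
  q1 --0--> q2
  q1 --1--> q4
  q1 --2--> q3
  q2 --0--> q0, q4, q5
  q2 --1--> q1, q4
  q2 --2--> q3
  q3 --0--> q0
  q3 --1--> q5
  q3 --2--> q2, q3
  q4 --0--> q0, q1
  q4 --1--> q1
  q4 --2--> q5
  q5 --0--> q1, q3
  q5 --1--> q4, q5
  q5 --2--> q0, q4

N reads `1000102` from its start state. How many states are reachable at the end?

Start: {q2}
read 1: {q1, q4}
read 0: {q0, q1, q2}
read 0: {q0, q2, q4, q5}
read 0: {q0, q1, q3, q4, q5}
read 1: {q1, q4, q5}
read 0: {q0, q1, q2, q3}
read 2: {q2, q3, q5}
Final reachable set {q2, q3, q5} has 3 states.

3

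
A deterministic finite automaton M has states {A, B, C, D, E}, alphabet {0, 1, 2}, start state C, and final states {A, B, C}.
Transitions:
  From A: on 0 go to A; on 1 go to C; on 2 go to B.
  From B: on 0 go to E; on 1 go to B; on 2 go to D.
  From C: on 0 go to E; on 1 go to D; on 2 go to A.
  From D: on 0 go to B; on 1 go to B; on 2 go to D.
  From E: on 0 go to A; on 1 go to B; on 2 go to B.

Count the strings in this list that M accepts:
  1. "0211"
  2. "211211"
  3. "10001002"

3

"0211": accepted
"211211": accepted
"10001002": accepted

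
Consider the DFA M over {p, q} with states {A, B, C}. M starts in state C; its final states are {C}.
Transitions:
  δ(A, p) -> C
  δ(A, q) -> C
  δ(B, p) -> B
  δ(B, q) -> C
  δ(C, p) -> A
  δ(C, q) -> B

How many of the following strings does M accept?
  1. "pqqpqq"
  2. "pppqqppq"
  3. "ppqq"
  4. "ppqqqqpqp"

2

"pqqpqq": rejected
"pppqqppq": accepted
"ppqq": accepted
"ppqqqqpqp": rejected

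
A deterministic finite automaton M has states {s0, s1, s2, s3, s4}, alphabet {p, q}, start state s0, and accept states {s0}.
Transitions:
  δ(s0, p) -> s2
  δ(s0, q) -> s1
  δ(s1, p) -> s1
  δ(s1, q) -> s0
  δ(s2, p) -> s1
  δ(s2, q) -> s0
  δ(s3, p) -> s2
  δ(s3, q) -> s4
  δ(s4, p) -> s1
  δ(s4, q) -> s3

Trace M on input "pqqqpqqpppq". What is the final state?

s0 --p--> s2
s2 --q--> s0
s0 --q--> s1
s1 --q--> s0
s0 --p--> s2
s2 --q--> s0
s0 --q--> s1
s1 --p--> s1
s1 --p--> s1
s1 --p--> s1
s1 --q--> s0

s0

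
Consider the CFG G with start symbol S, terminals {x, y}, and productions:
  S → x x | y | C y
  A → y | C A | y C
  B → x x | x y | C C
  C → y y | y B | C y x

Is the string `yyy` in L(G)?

yes

S ⇒ Cy ⇒ yyy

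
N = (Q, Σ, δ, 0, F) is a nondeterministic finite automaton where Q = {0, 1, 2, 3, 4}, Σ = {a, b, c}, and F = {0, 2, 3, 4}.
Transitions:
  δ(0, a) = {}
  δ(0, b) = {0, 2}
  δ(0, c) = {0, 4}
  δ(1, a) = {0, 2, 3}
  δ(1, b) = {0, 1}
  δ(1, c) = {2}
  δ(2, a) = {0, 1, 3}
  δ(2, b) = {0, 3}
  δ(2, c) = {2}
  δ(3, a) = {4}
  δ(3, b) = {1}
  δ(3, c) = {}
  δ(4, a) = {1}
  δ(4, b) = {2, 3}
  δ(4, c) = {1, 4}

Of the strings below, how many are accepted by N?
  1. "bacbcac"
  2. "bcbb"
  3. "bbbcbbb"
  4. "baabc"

4

"bacbcac": accepted
"bcbb": accepted
"bbbcbbb": accepted
"baabc": accepted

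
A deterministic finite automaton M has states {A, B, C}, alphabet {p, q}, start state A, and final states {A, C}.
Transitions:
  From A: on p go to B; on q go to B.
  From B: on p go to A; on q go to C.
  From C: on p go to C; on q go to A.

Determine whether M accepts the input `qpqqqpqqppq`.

rejected

A --q--> B
B --p--> A
A --q--> B
B --q--> C
C --q--> A
A --p--> B
B --q--> C
C --q--> A
A --p--> B
B --p--> A
A --q--> B
End in state B, which is not an accepting state.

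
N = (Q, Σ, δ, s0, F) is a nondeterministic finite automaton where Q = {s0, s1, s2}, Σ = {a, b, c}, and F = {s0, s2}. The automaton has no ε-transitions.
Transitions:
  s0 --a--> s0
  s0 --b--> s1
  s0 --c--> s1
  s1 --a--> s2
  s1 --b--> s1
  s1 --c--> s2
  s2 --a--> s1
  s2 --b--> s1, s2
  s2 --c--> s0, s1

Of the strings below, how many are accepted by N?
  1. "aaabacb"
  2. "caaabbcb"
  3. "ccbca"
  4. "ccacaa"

"aaabacb": rejected
"caaabbcb": accepted
"ccbca": accepted
"ccacaa": accepted

3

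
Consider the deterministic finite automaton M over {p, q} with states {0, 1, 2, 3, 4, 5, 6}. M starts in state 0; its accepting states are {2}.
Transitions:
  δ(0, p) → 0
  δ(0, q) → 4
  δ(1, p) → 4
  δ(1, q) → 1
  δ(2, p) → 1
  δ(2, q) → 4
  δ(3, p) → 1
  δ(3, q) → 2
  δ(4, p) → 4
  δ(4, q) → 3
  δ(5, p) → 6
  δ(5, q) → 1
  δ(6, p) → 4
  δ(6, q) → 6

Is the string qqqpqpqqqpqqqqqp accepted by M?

rejected

0 --q--> 4
4 --q--> 3
3 --q--> 2
2 --p--> 1
1 --q--> 1
1 --p--> 4
4 --q--> 3
3 --q--> 2
2 --q--> 4
4 --p--> 4
4 --q--> 3
3 --q--> 2
2 --q--> 4
4 --q--> 3
3 --q--> 2
2 --p--> 1
End in state 1, which is not an accepting state.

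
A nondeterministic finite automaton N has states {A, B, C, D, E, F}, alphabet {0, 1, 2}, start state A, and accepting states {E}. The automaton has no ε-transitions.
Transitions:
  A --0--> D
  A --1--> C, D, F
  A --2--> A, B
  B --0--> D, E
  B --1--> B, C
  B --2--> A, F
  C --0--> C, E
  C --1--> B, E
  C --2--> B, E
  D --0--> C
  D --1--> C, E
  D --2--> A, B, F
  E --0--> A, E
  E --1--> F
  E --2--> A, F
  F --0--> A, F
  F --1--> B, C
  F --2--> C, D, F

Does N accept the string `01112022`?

Start: {A}
read 0: {D}
read 1: {C, E}
read 1: {B, E, F}
read 1: {B, C, F}
read 2: {A, B, C, D, E, F}
read 0: {A, C, D, E, F}
read 2: {A, B, C, D, E, F}
read 2: {A, B, C, D, E, F}
Reachable ∩ accepting = {E} — nonempty.

accepted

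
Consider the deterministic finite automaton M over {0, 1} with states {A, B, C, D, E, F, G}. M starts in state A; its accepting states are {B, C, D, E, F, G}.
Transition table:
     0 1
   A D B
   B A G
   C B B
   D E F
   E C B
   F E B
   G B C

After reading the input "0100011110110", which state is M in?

A --0--> D
D --1--> F
F --0--> E
E --0--> C
C --0--> B
B --1--> G
G --1--> C
C --1--> B
B --1--> G
G --0--> B
B --1--> G
G --1--> C
C --0--> B

B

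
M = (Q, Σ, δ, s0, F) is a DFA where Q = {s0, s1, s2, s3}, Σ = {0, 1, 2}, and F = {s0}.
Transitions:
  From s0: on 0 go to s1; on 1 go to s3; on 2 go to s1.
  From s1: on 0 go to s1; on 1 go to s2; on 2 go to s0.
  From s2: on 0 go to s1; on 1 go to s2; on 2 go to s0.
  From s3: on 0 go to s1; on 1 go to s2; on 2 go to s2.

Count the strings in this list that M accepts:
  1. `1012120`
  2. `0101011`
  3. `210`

`1012120`: rejected
`0101011`: rejected
`210`: rejected

0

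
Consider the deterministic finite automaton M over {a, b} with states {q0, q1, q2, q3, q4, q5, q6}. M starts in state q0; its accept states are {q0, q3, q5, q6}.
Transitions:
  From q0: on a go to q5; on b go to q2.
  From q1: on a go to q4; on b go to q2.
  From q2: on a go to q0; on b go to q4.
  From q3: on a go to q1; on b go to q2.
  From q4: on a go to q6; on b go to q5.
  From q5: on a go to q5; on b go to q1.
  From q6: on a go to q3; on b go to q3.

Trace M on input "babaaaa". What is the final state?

q0 --b--> q2
q2 --a--> q0
q0 --b--> q2
q2 --a--> q0
q0 --a--> q5
q5 --a--> q5
q5 --a--> q5

q5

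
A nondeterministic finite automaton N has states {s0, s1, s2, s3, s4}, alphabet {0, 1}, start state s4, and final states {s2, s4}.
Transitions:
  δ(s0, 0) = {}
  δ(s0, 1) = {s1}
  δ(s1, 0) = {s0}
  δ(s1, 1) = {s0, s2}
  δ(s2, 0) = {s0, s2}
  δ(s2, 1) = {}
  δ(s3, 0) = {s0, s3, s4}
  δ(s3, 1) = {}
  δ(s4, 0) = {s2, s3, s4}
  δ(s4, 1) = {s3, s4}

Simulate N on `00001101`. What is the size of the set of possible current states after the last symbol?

Start: {s4}
read 0: {s2, s3, s4}
read 0: {s0, s2, s3, s4}
read 0: {s0, s2, s3, s4}
read 0: {s0, s2, s3, s4}
read 1: {s1, s3, s4}
read 1: {s0, s2, s3, s4}
read 0: {s0, s2, s3, s4}
read 1: {s1, s3, s4}
Final reachable set {s1, s3, s4} has 3 states.

3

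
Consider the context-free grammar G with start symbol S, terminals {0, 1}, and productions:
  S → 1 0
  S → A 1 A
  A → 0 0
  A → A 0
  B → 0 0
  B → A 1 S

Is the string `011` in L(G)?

no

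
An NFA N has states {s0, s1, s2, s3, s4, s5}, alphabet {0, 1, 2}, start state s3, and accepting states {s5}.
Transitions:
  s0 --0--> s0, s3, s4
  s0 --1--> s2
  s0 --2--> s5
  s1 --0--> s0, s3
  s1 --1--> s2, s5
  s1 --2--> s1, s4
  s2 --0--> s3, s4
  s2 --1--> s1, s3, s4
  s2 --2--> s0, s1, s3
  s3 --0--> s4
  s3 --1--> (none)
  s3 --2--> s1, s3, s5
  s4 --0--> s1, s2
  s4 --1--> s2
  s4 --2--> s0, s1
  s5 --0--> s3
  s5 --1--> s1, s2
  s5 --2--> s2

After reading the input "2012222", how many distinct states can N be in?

6

Start: {s3}
read 2: {s1, s3, s5}
read 0: {s0, s3, s4}
read 1: {s2}
read 2: {s0, s1, s3}
read 2: {s1, s3, s4, s5}
read 2: {s0, s1, s2, s3, s4, s5}
read 2: {s0, s1, s2, s3, s4, s5}
Final reachable set {s0, s1, s2, s3, s4, s5} has 6 states.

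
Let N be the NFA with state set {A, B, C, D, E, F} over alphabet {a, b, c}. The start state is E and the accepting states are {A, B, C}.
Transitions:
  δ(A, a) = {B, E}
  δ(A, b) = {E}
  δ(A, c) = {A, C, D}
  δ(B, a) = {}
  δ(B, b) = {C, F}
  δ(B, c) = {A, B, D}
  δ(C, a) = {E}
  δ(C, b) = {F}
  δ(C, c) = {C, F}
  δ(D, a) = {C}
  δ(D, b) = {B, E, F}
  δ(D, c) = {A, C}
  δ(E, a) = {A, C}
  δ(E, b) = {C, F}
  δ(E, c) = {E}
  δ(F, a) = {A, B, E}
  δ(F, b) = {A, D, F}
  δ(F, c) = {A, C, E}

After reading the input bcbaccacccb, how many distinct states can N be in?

6

Start: {E}
read b: {C, F}
read c: {A, C, E, F}
read b: {A, C, D, E, F}
read a: {A, B, C, E}
read c: {A, B, C, D, E, F}
read c: {A, B, C, D, E, F}
read a: {A, B, C, E}
read c: {A, B, C, D, E, F}
read c: {A, B, C, D, E, F}
read c: {A, B, C, D, E, F}
read b: {A, B, C, D, E, F}
Final reachable set {A, B, C, D, E, F} has 6 states.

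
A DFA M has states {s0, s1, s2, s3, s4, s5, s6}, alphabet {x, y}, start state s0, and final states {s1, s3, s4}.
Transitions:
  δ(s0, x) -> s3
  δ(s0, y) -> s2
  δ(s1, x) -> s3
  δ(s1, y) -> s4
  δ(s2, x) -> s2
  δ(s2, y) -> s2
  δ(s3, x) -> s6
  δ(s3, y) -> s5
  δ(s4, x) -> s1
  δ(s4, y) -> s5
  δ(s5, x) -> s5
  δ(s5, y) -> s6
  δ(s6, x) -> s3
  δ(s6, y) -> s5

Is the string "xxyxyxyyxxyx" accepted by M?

s0 --x--> s3
s3 --x--> s6
s6 --y--> s5
s5 --x--> s5
s5 --y--> s6
s6 --x--> s3
s3 --y--> s5
s5 --y--> s6
s6 --x--> s3
s3 --x--> s6
s6 --y--> s5
s5 --x--> s5
End in state s5, which is not an accepting state.

rejected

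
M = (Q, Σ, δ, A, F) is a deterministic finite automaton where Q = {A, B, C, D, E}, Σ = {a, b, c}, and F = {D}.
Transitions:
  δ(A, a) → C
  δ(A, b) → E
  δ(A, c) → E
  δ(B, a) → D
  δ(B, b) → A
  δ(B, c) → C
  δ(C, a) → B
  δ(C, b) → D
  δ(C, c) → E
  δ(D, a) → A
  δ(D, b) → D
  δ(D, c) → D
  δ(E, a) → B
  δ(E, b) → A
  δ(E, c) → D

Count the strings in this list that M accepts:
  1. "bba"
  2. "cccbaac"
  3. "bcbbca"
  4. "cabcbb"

0

"bba": rejected
"cccbaac": rejected
"bcbbca": rejected
"cabcbb": rejected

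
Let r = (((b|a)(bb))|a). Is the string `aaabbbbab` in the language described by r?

Neither ((b|a)(bb)) nor a matches aaabbbbab.

no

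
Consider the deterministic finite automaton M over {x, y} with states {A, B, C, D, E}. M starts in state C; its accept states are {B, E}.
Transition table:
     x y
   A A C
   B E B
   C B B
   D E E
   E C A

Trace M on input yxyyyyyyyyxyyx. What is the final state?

C --y--> B
B --x--> E
E --y--> A
A --y--> C
C --y--> B
B --y--> B
B --y--> B
B --y--> B
B --y--> B
B --y--> B
B --x--> E
E --y--> A
A --y--> C
C --x--> B

B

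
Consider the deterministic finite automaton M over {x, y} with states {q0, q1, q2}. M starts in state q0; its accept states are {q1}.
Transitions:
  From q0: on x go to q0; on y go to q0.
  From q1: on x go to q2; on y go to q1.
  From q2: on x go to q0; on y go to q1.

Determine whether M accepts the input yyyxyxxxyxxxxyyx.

q0 --y--> q0
q0 --y--> q0
q0 --y--> q0
q0 --x--> q0
q0 --y--> q0
q0 --x--> q0
q0 --x--> q0
q0 --x--> q0
q0 --y--> q0
q0 --x--> q0
q0 --x--> q0
q0 --x--> q0
q0 --x--> q0
q0 --y--> q0
q0 --y--> q0
q0 --x--> q0
End in state q0, which is not an accepting state.

rejected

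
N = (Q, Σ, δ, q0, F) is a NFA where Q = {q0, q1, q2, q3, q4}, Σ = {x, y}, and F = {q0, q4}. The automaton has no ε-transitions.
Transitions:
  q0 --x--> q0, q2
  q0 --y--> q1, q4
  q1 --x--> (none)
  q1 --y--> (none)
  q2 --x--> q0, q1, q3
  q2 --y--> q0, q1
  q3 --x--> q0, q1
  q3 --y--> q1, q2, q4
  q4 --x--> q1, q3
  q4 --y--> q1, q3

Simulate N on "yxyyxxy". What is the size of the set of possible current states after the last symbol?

4

Start: {q0}
read y: {q1, q4}
read x: {q1, q3}
read y: {q1, q2, q4}
read y: {q0, q1, q3}
read x: {q0, q1, q2}
read x: {q0, q1, q2, q3}
read y: {q0, q1, q2, q4}
Final reachable set {q0, q1, q2, q4} has 4 states.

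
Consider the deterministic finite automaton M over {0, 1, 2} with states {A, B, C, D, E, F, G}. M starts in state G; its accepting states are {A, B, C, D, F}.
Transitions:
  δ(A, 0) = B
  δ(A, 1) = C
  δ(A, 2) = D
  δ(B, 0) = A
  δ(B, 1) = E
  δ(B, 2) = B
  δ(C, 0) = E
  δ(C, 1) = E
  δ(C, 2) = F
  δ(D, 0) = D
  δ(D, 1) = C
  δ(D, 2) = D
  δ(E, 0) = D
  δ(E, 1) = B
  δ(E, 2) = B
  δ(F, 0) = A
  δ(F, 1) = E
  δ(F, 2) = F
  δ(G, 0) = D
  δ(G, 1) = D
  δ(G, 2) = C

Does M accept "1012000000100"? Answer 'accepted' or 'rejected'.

accepted

G --1--> D
D --0--> D
D --1--> C
C --2--> F
F --0--> A
A --0--> B
B --0--> A
A --0--> B
B --0--> A
A --0--> B
B --1--> E
E --0--> D
D --0--> D
End in state D, which is an accepting state.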